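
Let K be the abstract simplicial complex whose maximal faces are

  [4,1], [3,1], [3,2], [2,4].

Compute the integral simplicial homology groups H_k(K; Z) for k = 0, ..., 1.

K has 4 vertices, 4 edges.
rank ∂_0 = 0, rank ∂_1 = 3 ⇒ b_0 = 4 − 0 − 3 = 1; all invariant factors of ∂_1 are 1 so no torsion. So H_0 = Z.
rank ∂_1 = 3, rank ∂_2 = 0 ⇒ b_1 = 4 − 3 − 0 = 1. So H_1 = Z.

H_0 ≅ Z,  H_1 ≅ Z.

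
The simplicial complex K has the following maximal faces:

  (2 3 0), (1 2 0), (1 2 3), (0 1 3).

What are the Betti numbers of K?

b_0 = 1, b_1 = 0, b_2 = 1.

We work with the vertex ordering 0 < 1 < 2 < 3. The simplices of K, each written with vertices in increasing order, are:

  0-simplices (4): [0], [1], [2], [3]
  1-simplices (6): [0,1], [0,2], [0,3], [1,2], [1,3], [2,3]
  2-simplices (4): [0,1,2], [0,1,3], [0,2,3], [1,2,3]

so the chain groups are C_0 ≅ Z^4, C_1 ≅ Z^6, C_2 ≅ Z^4.

∂_1: C_1 → C_0 sends each edge [p,q] (with p < q) to q − p. For instance
  ∂[0,3] = [3] − [0].
As a 4×6 matrix over Z this has rank 3, with invariant factors (1,1,1).

∂_2: C_2 → C_1 acts by ∂[p,q,r] = [q,r] − [p,r] + [p,q]. For instance
  ∂[0,1,2] = [1,2] − [0,2] + [0,1],
  ∂[1,2,3] = [2,3] − [1,3] + [1,2].
The 6×4 boundary matrix has rank 3 and Smith normal form diag(1,1,1).

Now H_k = ker ∂_k / im ∂_{k+1}, so:

  H_0: rank C_0 − rank ∂_1 = 4 − 3 = 1, and the invariant factors of ∂_1 are all 1, so H_0 ≅ Z.
  H_1: rank ker ∂_1 − rank ∂_2 = (6 − 3) − 3 = 0, and the invariant factors of ∂_2 are all 1, so H_1 ≅ 0.
  H_2: rank ker ∂_2 − rank ∂_3 = (4 − 3) − 0 = 1, and there is no ∂_3, so H_2 ≅ Z.

As a check, the Euler characteristic is 4 − 6 + 4 = 2, which agrees with 1 − 0 + 1 = 2.
(K is a triangulation of the 2-sphere S^2.)

Hence the Betti numbers are b_0 = 1, b_1 = 0, b_2 = 1.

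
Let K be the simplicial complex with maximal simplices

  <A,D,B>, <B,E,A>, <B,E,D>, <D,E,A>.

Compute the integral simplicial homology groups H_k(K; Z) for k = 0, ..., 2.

Order the vertices as A < B < D < E. Listing each simplex with vertices in this order, K has dimension 2 with simplices:

  0-simplices (4): A, B, D, E
  1-simplices (6): AB, AD, AE, BD, BE, DE
  2-simplices (4): ABD, ABE, ADE, BDE

Hence C_0 ≅ Z^4, C_1 ≅ Z^6, C_2 ≅ Z^4.

∂_1: C_1 → C_0 sends each edge [p,q] (with p < q) to q − p. For instance
  ∂BE = E − B.
This gives a 4×6 integer matrix of rank 3; reducing to Smith normal form yields diagonal entries (1,1,1).

∂_2: C_2 → C_1 maps a triangle to the signed sum of its edges. For instance
  ∂BDE = DE − BE + BD,
  ∂ABD = BD − AD + AB.
This gives a 6×4 integer matrix of rank 3; reducing to Smith normal form yields diagonal entries (1,1,1).

Now H_k = ker ∂_k / im ∂_{k+1}, so:

  H_0: rank C_0 − rank ∂_1 = 4 − 3 = 1, and the invariant factors of ∂_1 are all 1, so H_0 ≅ Z.
  H_1: rank ker ∂_1 − rank ∂_2 = (6 − 3) − 3 = 0, and the invariant factors of ∂_2 are all 1, so H_1 ≅ 0.
  H_2: rank ker ∂_2 − rank ∂_3 = (4 − 3) − 0 = 1, and there is no ∂_3, so H_2 ≅ Z.

H_0 ≅ Z,  H_1 = 0,  H_2 ≅ Z.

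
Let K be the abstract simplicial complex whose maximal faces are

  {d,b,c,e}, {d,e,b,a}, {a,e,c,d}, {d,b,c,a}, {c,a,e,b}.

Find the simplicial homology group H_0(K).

H_0 ≅ Z.

We work with the vertex ordering a < b < c < d < e. The simplices of K, each written with vertices in increasing order, are:

  0-simplices (5): a, b, c, d, e
  1-simplices (10): ab, ac, ad, ae, bc, bd, be, cd, ce, de
  2-simplices (10): abc, abd, abe, acd, ace, ade, bcd, bce, bde, cde
  3-simplices (5): abcd, abce, abde, acde, bcde

giving chain groups C_0 ≅ Z^5, C_1 ≅ Z^10, C_2 ≅ Z^10, C_3 ≅ Z^5.

Boundary ∂_1: C_1 → C_0 maps an edge to its endpoints' difference, ∂[p,q] = q − p. For instance
  ∂de = e − d.
The 5×10 boundary matrix has rank 4 and Smith normal form diag(1,1,1,1).

Boundary ∂_2: C_2 → C_1 maps a triangle to the signed sum of its edges. For instance
  ∂cde = de − ce + cd,
  ∂bcd = cd − bd + bc.
The 10×10 boundary matrix has rank 6 and Smith normal form diag(1,1,1,1,1,1).

Boundary ∂_3: C_3 → C_2 sends each 3-simplex σ to the alternating sum Σ_i (−1)^i (σ with its i-th vertex removed). For instance
  ∂abde = bde − ade + abe − abd,
  ∂abce = bce − ace + abe − abc.
This gives a 10×5 integer matrix of rank 4; reducing to Smith normal form yields diagonal entries (1,1,1,1).

Computing H_k = (kernel of ∂_k) / (image of ∂_{k+1}):

  H_0: rank C_0 − rank ∂_1 = 5 − 4 = 1, and the invariant factors of ∂_1 are all 1, so H_0 ≅ Z.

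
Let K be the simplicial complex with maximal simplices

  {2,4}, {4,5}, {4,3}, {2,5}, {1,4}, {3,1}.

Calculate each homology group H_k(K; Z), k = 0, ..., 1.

H_0 ≅ Z,  H_1 ≅ Z^2.

Take the total order 1 < 2 < 3 < 4 < 5 on the vertex set. Then K (dimension 1) consists of the simplices:

  0-simplices (5): [1], [2], [3], [4], [5]
  1-simplices (6): [1,3], [1,4], [2,4], [2,5], [3,4], [4,5]

giving chain groups C_0 ≅ Z^5, C_1 ≅ Z^6.

∂_1: C_1 → C_0 sends each edge [p,q] (with p < q) to q − p.
As a 5×6 matrix over Z this has rank 4, with invariant factors (1,1,1,1).

Reading off H_k = ker ∂_k / im ∂_{k+1}:

  H_0: rank C_0 − rank ∂_1 = 5 − 4 = 1, and the invariant factors of ∂_1 are all 1, so H_0 ≅ Z.
  H_1: rank ker ∂_1 − rank ∂_2 = (6 − 4) − 0 = 2, and there is no ∂_2, so H_1 ≅ Z^2.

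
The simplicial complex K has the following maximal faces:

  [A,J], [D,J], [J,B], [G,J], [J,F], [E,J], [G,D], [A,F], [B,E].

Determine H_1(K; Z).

Fix the vertex order A < B < D < E < F < G < J and write every simplex with vertices in increasing order. Then dim K = 1 and the simplices of K are:

  0-simplices (7): A, B, D, E, F, G, J
  1-simplices (9): AF, AJ, BE, BJ, DG, DJ, EJ, FJ, GJ

so the chain groups are C_0 ≅ Z^7, C_1 ≅ Z^9.

Boundary ∂_1: C_1 → C_0 sends each edge [p,q] (with p < q) to q − p. For instance
  ∂EJ = J − E.
The 7×9 boundary matrix has rank 6 and Smith normal form diag(1,1,1,1,1,1).

Computing H_k = (kernel of ∂_k) / (image of ∂_{k+1}):

  H_1: rank ker ∂_1 − rank ∂_2 = (9 − 6) − 0 = 3, and there is no ∂_2, so H_1 = Z^3.

(K is a triangulation of a wedge of 3 circles.)

H_1 ≅ Z^3.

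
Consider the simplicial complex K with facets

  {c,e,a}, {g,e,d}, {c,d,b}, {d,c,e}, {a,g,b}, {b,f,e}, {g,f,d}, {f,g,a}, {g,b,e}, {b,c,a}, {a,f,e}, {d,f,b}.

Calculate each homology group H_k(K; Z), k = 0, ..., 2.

Take the total order a < b < c < d < e < f < g on the vertex set. Then K (dimension 2) consists of the simplices:

  0-simplices (7): a, b, c, d, e, f, g
  1-simplices (18): ab, ac, ae, af, ag, bc, bd, be, bf, bg, cd, ce, de, df, dg, ef, eg, fg
  2-simplices (12): abc, abg, ace, aef, afg, bcd, bdf, bef, beg, cde, deg, dfg

giving chain groups C_0 ≅ Z^7, C_1 ≅ Z^18, C_2 ≅ Z^12.

Boundary ∂_1: C_1 → C_0 sends each edge [p,q] (with p < q) to q − p. For instance
  ∂bf = f − b.
As a 7×18 matrix over Z this has rank 6, with invariant factors (1,1,1,1,1,1).

Boundary ∂_2: C_2 → C_1 acts by ∂[p,q,r] = [q,r] − [p,r] + [p,q]. For instance
  ∂aef = ef − af + ae,
  ∂bcd = cd − bd + bc.
As a 18×12 matrix over Z this has rank 12, with invariant factors (1,1,1,1,1,1,1,1,1,1,1,2).

Reading off H_k = ker ∂_k / im ∂_{k+1}:

  H_0: rank C_0 − rank ∂_1 = 7 − 6 = 1, and the invariant factors of ∂_1 are all 1, so H_0 = Z.
  H_1: rank ker ∂_1 − rank ∂_2 = (18 − 6) − 12 = 0, and ∂_2 has invariant factor 2 > 1, so H_1 = Z/2Z.
  H_2: rank ker ∂_2 − rank ∂_3 = (12 − 12) − 0 = 0, and there is no ∂_3, so H_2 = 0.

(K is a triangulation of the real projective plane RP^2.)

H_0 = Z,  H_1 = Z/2Z,  H_2 = 0.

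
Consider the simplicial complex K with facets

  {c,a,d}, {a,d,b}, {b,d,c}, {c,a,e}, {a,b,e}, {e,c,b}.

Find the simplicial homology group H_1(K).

Fix the vertex order a < b < c < d < e and write every simplex with vertices in increasing order. Then dim K = 2 and the simplices of K are:

  0-simplices (5): a, b, c, d, e
  1-simplices (9): ab, ac, ad, ae, bc, bd, be, cd, ce
  2-simplices (6): abd, abe, acd, ace, bcd, bce

giving chain groups C_0 ≅ Z^5, C_1 ≅ Z^9, C_2 ≅ Z^6.

∂_1: C_1 → C_0 maps an edge to its endpoints' difference, ∂[p,q] = q − p. For instance
  ∂ad = d − a.
This gives a 5×9 integer matrix of rank 4; reducing to Smith normal form yields diagonal entries (1,1,1,1).

∂_2: C_2 → C_1 acts by ∂[p,q,r] = [q,r] − [p,r] + [p,q]. For instance
  ∂ace = ce − ae + ac,
  ∂abd = bd − ad + ab.
The 9×6 boundary matrix has rank 5 and Smith normal form diag(1,1,1,1,1).

Now H_k = ker ∂_k / im ∂_{k+1}, so:

  H_1: rank ker ∂_1 − rank ∂_2 = (9 − 4) − 5 = 0, and the invariant factors of ∂_2 are all 1, so H_1 = 0.

H_1 = 0.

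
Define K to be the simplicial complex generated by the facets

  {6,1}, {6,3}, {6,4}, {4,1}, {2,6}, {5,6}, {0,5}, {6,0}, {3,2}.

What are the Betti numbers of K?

b_0 = 1, b_1 = 3.

Take the total order 0 < 1 < 2 < 3 < 4 < 5 < 6 on the vertex set. Then K (dimension 1) consists of the simplices:

  0-simplices (7): [0], [1], [2], [3], [4], [5], [6]
  1-simplices (9): [0,5], [0,6], [1,4], [1,6], [2,3], [2,6], [3,6], [4,6], [5,6]

Hence C_0 ≅ Z^7, C_1 ≅ Z^9.

The boundary map ∂_1: C_1 → C_0 is given by ∂[p,q] = [q] − [p]. For instance
  ∂[0,5] = [5] − [0].
The resulting 7×9 matrix has rank 6, and its Smith normal form has invariant factors (1,1,1,1,1,1).

Reading off H_k = ker ∂_k / im ∂_{k+1}:

  H_0: rank C_0 − rank ∂_1 = 7 − 6 = 1, and the invariant factors of ∂_1 are all 1, so H_0 ≅ Z.
  H_1: rank ker ∂_1 − rank ∂_2 = (9 − 6) − 0 = 3, and there is no ∂_2, so H_1 ≅ Z^3.

Hence the Betti numbers are b_0 = 1, b_1 = 3.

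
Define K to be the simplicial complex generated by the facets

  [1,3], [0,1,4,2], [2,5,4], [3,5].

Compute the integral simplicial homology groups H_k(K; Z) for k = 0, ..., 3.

H_0 ≅ Z,  H_1 ≅ Z,  H_2 = 0,  H_3 = 0.

Fix the vertex order 0 < 1 < 2 < 3 < 4 < 5 and write every simplex with vertices in increasing order. Then dim K = 3 and the simplices of K are:

  0-simplices (6): [0], [1], [2], [3], [4], [5]
  1-simplices (10): [0,1], [0,2], [0,4], [1,2], [1,3], [1,4], [2,4], [2,5], [3,5], [4,5]
  2-simplices (5): [0,1,2], [0,1,4], [0,2,4], [1,2,4], [2,4,5]
  3-simplices (1): [0,1,2,4]

so the chain groups are C_0 ≅ Z^6, C_1 ≅ Z^10, C_2 ≅ Z^5, C_3 ≅ Z^1.

∂_1: C_1 → C_0 maps an edge to its endpoints' difference, ∂[p,q] = q − p.
The resulting 6×10 matrix has rank 5, and its Smith normal form has invariant factors (1,1,1,1,1).

Boundary ∂_2: C_2 → C_1 sends each 2-simplex [p,q,r] to [q,r] − [p,r] + [p,q]. For instance
  ∂[2,4,5] = [4,5] − [2,5] + [2,4],
  ∂[1,2,4] = [2,4] − [1,4] + [1,2].
The resulting 10×5 matrix has rank 4, and its Smith normal form has invariant factors (1,1,1,1).

The boundary map ∂_3: C_3 → C_2 sends each 3-simplex σ to the alternating sum Σ_i (−1)^i (σ with its i-th vertex removed). For instance
  ∂[0,1,2,4] = [1,2,4] − [0,2,4] + [0,1,4] − [0,1,2].
As a 5×1 matrix over Z this has rank 1, with invariant factors (1).

Now H_k = ker ∂_k / im ∂_{k+1}, so:

  H_0: rank C_0 − rank ∂_1 = 6 − 5 = 1, and the invariant factors of ∂_1 are all 1, so H_0 = Z.
  H_1: rank ker ∂_1 − rank ∂_2 = (10 − 5) − 4 = 1, and the invariant factors of ∂_2 are all 1, so H_1 = Z.
  H_2: rank ker ∂_2 − rank ∂_3 = (5 − 4) − 1 = 0, and the invariant factors of ∂_3 are all 1, so H_2 = 0.
  H_3: rank ker ∂_3 − rank ∂_4 = (1 − 1) − 0 = 0, and there is no ∂_4, so H_3 = 0.

As a check, the Euler characteristic is 6 − 10 + 5 − 1 = 0, which agrees with 1 − 1 + 0 − 0 = 0.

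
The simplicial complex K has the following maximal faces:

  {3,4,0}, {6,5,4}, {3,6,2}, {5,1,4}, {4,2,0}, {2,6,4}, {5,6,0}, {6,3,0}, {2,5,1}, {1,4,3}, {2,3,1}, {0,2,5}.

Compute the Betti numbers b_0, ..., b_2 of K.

b_0 = 1, b_1 = 0, b_2 = 0.

K has 7 vertices, 18 edges, 12 triangles.
rank ∂_0 = 0, rank ∂_1 = 6 ⇒ b_0 = 7 − 0 − 6 = 1; all invariant factors of ∂_1 are 1 so no torsion. So H_0 = Z.
rank ∂_1 = 6, rank ∂_2 = 12 ⇒ b_1 = 18 − 6 − 12 = 0; ∂_2 has invariant factor(s) [2] giving torsion. So H_1 = Z_2.
rank ∂_2 = 12, rank ∂_3 = 0 ⇒ b_2 = 12 − 12 − 0 = 0. So H_2 = 0.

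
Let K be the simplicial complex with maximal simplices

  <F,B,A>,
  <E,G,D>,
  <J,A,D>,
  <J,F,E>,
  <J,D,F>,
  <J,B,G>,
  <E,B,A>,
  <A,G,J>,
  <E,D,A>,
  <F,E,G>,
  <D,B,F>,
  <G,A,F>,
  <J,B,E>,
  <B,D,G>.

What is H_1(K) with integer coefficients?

H_1 = Z^2.

K has 7 vertices, 21 edges, 14 triangles.
rank ∂_1 = 6, rank ∂_2 = 13 ⇒ b_1 = 21 − 6 − 13 = 2; all invariant factors of ∂_2 are 1 so no torsion. So H_1 ≅ Z^2.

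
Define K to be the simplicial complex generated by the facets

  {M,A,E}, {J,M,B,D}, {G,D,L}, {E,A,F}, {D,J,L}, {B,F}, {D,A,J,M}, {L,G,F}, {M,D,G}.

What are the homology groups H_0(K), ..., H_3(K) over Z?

K has 9 vertices, 21 edges, 13 triangles, 2 3-simplices.
rank ∂_0 = 0, rank ∂_1 = 8 ⇒ b_0 = 9 − 0 − 8 = 1; all invariant factors of ∂_1 are 1 so no torsion. So H_0 ≅ Z.
rank ∂_1 = 8, rank ∂_2 = 11 ⇒ b_1 = 21 − 8 − 11 = 2; all invariant factors of ∂_2 are 1 so no torsion. So H_1 ≅ Z^2.
rank ∂_2 = 11, rank ∂_3 = 2 ⇒ b_2 = 13 − 11 − 2 = 0; all invariant factors of ∂_3 are 1 so no torsion. So H_2 ≅ 0.
rank ∂_3 = 2, rank ∂_4 = 0 ⇒ b_3 = 2 − 2 − 0 = 0. So H_3 ≅ 0.

H_0 = Z,  H_1 = Z^2,  H_2 = 0,  H_3 = 0.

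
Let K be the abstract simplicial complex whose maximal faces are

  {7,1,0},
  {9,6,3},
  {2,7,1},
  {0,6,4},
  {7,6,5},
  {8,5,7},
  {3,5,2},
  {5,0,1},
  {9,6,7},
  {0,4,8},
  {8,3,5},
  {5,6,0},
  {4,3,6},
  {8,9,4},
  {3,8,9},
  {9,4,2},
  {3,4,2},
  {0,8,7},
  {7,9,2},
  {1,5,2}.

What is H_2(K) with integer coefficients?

Take the total order 0 < 1 < 2 < 3 < 4 < 5 < 6 < 7 < 8 < 9 on the vertex set. Then K (dimension 2) consists of the simplices:

  0-simplices (10): [0], [1], [2], [3], [4], [5], [6], [7], [8], [9]
  1-simplices (30): (30 of them)
  2-simplices (20): (20 of them)

giving chain groups C_0 ≅ Z^10, C_1 ≅ Z^30, C_2 ≅ Z^20.

∂_1: C_1 → C_0 sends each edge [p,q] (with p < q) to q − p. For instance
  ∂[0,8] = [8] − [0].
The resulting 10×30 matrix has rank 9, and its Smith normal form has invariant factors (1,1,1,1,1,1,1,1,1).

Boundary ∂_2: C_2 → C_1 maps a triangle to the signed sum of its edges. For instance
  ∂[0,7,8] = [7,8] − [0,8] + [0,7],
  ∂[3,6,9] = [6,9] − [3,9] + [3,6].
This gives a 30×20 integer matrix of rank 20; reducing to Smith normal form yields diagonal entries (1,1,1,1,1,1,1,1,1,1,1,1,1,1,1,1,1,1,1,2).

Now H_k = ker ∂_k / im ∂_{k+1}, so:

  H_2: rank ker ∂_2 − rank ∂_3 = (20 − 20) − 0 = 0, and there is no ∂_3, so H_2 ≅ 0.

(K is a triangulation of the Klein bottle.)

H_2 = 0.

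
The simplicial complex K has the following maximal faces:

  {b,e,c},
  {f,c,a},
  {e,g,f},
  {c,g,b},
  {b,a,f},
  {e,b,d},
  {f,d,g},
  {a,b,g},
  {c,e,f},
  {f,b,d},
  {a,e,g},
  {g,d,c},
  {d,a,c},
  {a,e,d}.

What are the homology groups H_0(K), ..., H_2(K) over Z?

H_0 ≅ Z,  H_1 ≅ Z^2,  H_2 ≅ Z.

K has 7 vertices, 21 edges, 14 triangles.
rank ∂_0 = 0, rank ∂_1 = 6 ⇒ b_0 = 7 − 0 − 6 = 1; all invariant factors of ∂_1 are 1 so no torsion. So H_0 = Z.
rank ∂_1 = 6, rank ∂_2 = 13 ⇒ b_1 = 21 − 6 − 13 = 2; all invariant factors of ∂_2 are 1 so no torsion. So H_1 = Z^2.
rank ∂_2 = 13, rank ∂_3 = 0 ⇒ b_2 = 14 − 13 − 0 = 1. So H_2 = Z.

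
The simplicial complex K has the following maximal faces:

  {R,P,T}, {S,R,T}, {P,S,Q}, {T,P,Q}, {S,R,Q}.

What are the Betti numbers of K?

K has 5 vertices, 10 edges, 5 triangles.
rank ∂_0 = 0, rank ∂_1 = 4 ⇒ b_0 = 5 − 0 − 4 = 1; all invariant factors of ∂_1 are 1 so no torsion. So H_0 ≅ Z.
rank ∂_1 = 4, rank ∂_2 = 5 ⇒ b_1 = 10 − 4 − 5 = 1; all invariant factors of ∂_2 are 1 so no torsion. So H_1 ≅ Z.
rank ∂_2 = 5, rank ∂_3 = 0 ⇒ b_2 = 5 − 5 − 0 = 0. So H_2 ≅ 0.

b_0 = 1, b_1 = 1, b_2 = 0.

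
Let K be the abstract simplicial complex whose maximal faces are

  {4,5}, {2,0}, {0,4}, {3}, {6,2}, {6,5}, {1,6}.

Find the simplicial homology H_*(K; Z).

H_0 = Z^2,  H_1 = Z.

K has 7 vertices, 6 edges.
rank ∂_0 = 0, rank ∂_1 = 5 ⇒ b_0 = 7 − 0 − 5 = 2; all invariant factors of ∂_1 are 1 so no torsion. So H_0 ≅ Z^2.
rank ∂_1 = 5, rank ∂_2 = 0 ⇒ b_1 = 6 − 5 − 0 = 1. So H_1 ≅ Z.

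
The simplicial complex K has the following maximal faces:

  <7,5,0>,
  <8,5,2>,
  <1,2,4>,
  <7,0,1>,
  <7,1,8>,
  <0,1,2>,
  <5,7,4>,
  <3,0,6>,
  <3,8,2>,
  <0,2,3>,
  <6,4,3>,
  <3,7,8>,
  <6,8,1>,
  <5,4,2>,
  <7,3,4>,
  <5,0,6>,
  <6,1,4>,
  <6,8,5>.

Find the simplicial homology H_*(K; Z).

H_0 ≅ Z,  H_1 ≅ Z^2,  H_2 ≅ Z.

Fix the vertex order 0 < 1 < 2 < 3 < 4 < 5 < 6 < 7 < 8 and write every simplex with vertices in increasing order. Then dim K = 2 and the simplices of K are:

  0-simplices (9): [0], [1], [2], [3], [4], [5], [6], [7], [8]
  1-simplices (27): (27 of them)
  2-simplices (18): [0,1,2], [0,1,7], [0,2,3], [0,3,6], [0,5,6], [0,5,7], [1,2,4], [1,4,6], [1,6,8], [1,7,8], [2,3,8], [2,4,5], [2,5,8], [3,4,6], [3,4,7], [3,7,8], [4,5,7], [5,6,8]

giving chain groups C_0 ≅ Z^9, C_1 ≅ Z^27, C_2 ≅ Z^18.

Boundary ∂_1: C_1 → C_0 maps an edge to its endpoints' difference, ∂[p,q] = q − p.
The resulting 9×27 matrix has rank 8, and its Smith normal form has invariant factors (1,1,1,1,1,1,1,1).

The boundary map ∂_2: C_2 → C_1 sends each 2-simplex [p,q,r] to [q,r] − [p,r] + [p,q]. For instance
  ∂[5,6,8] = [6,8] − [5,8] + [5,6],
  ∂[2,4,5] = [4,5] − [2,5] + [2,4].
The resulting 27×18 matrix has rank 17, and its Smith normal form has invariant factors (1,1,1,1,1,1,1,1,1,1,1,1,1,1,1,1,1).

Reading off H_k = ker ∂_k / im ∂_{k+1}:

  H_0: rank C_0 − rank ∂_1 = 9 − 8 = 1, and the invariant factors of ∂_1 are all 1, so H_0 ≅ Z.
  H_1: rank ker ∂_1 − rank ∂_2 = (27 − 8) − 17 = 2, and the invariant factors of ∂_2 are all 1, so H_1 ≅ Z^2.
  H_2: rank ker ∂_2 − rank ∂_3 = (18 − 17) − 0 = 1, and there is no ∂_3, so H_2 ≅ Z.

(K is a triangulation of the torus T^2.)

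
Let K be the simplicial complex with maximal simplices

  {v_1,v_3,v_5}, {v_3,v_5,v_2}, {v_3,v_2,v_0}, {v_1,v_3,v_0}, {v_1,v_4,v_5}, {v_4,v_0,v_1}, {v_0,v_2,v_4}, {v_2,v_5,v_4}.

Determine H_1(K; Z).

H_1 ≅ 0.

We work with the vertex ordering v_0 < v_1 < v_2 < v_3 < v_4 < v_5. The simplices of K, each written with vertices in increasing order, are:

  0-simplices (6): [v_0], [v_1], [v_2], [v_3], [v_4], [v_5]
  1-simplices (12): [v_0,v_1], [v_0,v_2], [v_0,v_3], [v_0,v_4], [v_1,v_3], [v_1,v_4], [v_1,v_5], [v_2,v_3], [v_2,v_4], [v_2,v_5], [v_3,v_5], [v_4,v_5]
  2-simplices (8): [v_0,v_1,v_3], [v_0,v_1,v_4], [v_0,v_2,v_3], [v_0,v_2,v_4], [v_1,v_3,v_5], [v_1,v_4,v_5], [v_2,v_3,v_5], [v_2,v_4,v_5]

so the chain groups are C_0 ≅ Z^6, C_1 ≅ Z^12, C_2 ≅ Z^8.

Boundary ∂_1: C_1 → C_0 sends each edge [p,q] (with p < q) to q − p. For instance
  ∂[v_0,v_2] = [v_2] − [v_0].
As a 6×12 matrix over Z this has rank 5, with invariant factors (1,1,1,1,1).

Boundary ∂_2: C_2 → C_1 sends each 2-simplex [p,q,r] to [q,r] − [p,r] + [p,q]. For instance
  ∂[v_0,v_2,v_4] = [v_2,v_4] − [v_0,v_4] + [v_0,v_2],
  ∂[v_2,v_3,v_5] = [v_3,v_5] − [v_2,v_5] + [v_2,v_3].
The resulting 12×8 matrix has rank 7, and its Smith normal form has invariant factors (1,1,1,1,1,1,1).

Reading off H_k = ker ∂_k / im ∂_{k+1}:

  H_1: rank ker ∂_1 − rank ∂_2 = (12 − 5) − 7 = 0, and the invariant factors of ∂_2 are all 1, so H_1 ≅ 0.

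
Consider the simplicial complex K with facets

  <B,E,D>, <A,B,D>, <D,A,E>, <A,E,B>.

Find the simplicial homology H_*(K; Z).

H_0 = Z,  H_1 = 0,  H_2 = Z.

K has 4 vertices, 6 edges, 4 triangles.
rank ∂_0 = 0, rank ∂_1 = 3 ⇒ b_0 = 4 − 0 − 3 = 1; all invariant factors of ∂_1 are 1 so no torsion. So H_0 = Z.
rank ∂_1 = 3, rank ∂_2 = 3 ⇒ b_1 = 6 − 3 − 3 = 0; all invariant factors of ∂_2 are 1 so no torsion. So H_1 = 0.
rank ∂_2 = 3, rank ∂_3 = 0 ⇒ b_2 = 4 − 3 − 0 = 1. So H_2 = Z.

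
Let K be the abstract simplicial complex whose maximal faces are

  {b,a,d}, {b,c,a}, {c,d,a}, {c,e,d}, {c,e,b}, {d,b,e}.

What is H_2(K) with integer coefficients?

H_2 = Z.

K has 5 vertices, 9 edges, 6 triangles.
rank ∂_2 = 5, rank ∂_3 = 0 ⇒ b_2 = 6 − 5 − 0 = 1. So H_2 ≅ Z.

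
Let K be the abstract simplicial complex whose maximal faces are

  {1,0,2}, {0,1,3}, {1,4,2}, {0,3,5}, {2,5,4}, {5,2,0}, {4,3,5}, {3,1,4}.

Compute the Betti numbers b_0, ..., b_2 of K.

Fix the vertex order 0 < 1 < 2 < 3 < 4 < 5 and write every simplex with vertices in increasing order. Then dim K = 2 and the simplices of K are:

  0-simplices (6): [0], [1], [2], [3], [4], [5]
  1-simplices (12): [0,1], [0,2], [0,3], [0,5], [1,2], [1,3], [1,4], [2,4], [2,5], [3,4], [3,5], [4,5]
  2-simplices (8): [0,1,2], [0,1,3], [0,2,5], [0,3,5], [1,2,4], [1,3,4], [2,4,5], [3,4,5]

giving chain groups C_0 ≅ Z^6, C_1 ≅ Z^12, C_2 ≅ Z^8.

Boundary ∂_1: C_1 → C_0 maps an edge to its endpoints' difference, ∂[p,q] = q − p. For instance
  ∂[0,5] = [5] − [0].
This gives a 6×12 integer matrix of rank 5; reducing to Smith normal form yields diagonal entries (1,1,1,1,1).

The boundary map ∂_2: C_2 → C_1 acts by ∂[p,q,r] = [q,r] − [p,r] + [p,q]. For instance
  ∂[0,1,2] = [1,2] − [0,2] + [0,1],
  ∂[3,4,5] = [4,5] − [3,5] + [3,4].
The resulting 12×8 matrix has rank 7, and its Smith normal form has invariant factors (1,1,1,1,1,1,1).

Now H_k = ker ∂_k / im ∂_{k+1}, so:

  H_0: rank C_0 − rank ∂_1 = 6 − 5 = 1, and the invariant factors of ∂_1 are all 1, so H_0 = Z.
  H_1: rank ker ∂_1 − rank ∂_2 = (12 − 5) − 7 = 0, and the invariant factors of ∂_2 are all 1, so H_1 = 0.
  H_2: rank ker ∂_2 − rank ∂_3 = (8 − 7) − 0 = 1, and there is no ∂_3, so H_2 = Z.

Hence the Betti numbers are b_0 = 1, b_1 = 0, b_2 = 1.

b_0 = 1, b_1 = 0, b_2 = 1.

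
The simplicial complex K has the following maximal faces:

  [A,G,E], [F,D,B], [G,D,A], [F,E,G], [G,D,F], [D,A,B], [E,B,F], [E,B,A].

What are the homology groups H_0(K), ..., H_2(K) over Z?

We work with the vertex ordering A < B < D < E < F < G. The simplices of K, each written with vertices in increasing order, are:

  0-simplices (6): A, B, D, E, F, G
  1-simplices (12): AB, AD, AE, AG, BD, BE, BF, DF, DG, EF, EG, FG
  2-simplices (8): ABD, ABE, ADG, AEG, BDF, BEF, DFG, EFG

Hence C_0 ≅ Z^6, C_1 ≅ Z^12, C_2 ≅ Z^8.

∂_1: C_1 → C_0 is given by ∂[p,q] = [q] − [p]. For instance
  ∂AD = D − A.
The 6×12 boundary matrix has rank 5 and Smith normal form diag(1,1,1,1,1).

Boundary ∂_2: C_2 → C_1 acts by ∂[p,q,r] = [q,r] − [p,r] + [p,q]. For instance
  ∂AEG = EG − AG + AE,
  ∂ABD = BD − AD + AB.
As a 12×8 matrix over Z this has rank 7, with invariant factors (1,1,1,1,1,1,1).

Reading off H_k = ker ∂_k / im ∂_{k+1}:

  H_0: rank C_0 − rank ∂_1 = 6 − 5 = 1, and the invariant factors of ∂_1 are all 1, so H_0 ≅ Z.
  H_1: rank ker ∂_1 − rank ∂_2 = (12 − 5) − 7 = 0, and the invariant factors of ∂_2 are all 1, so H_1 ≅ 0.
  H_2: rank ker ∂_2 − rank ∂_3 = (8 − 7) − 0 = 1, and there is no ∂_3, so H_2 ≅ Z.

(K is a triangulation of the 2-sphere S^2.)

H_0 ≅ Z,  H_1 = 0,  H_2 ≅ Z.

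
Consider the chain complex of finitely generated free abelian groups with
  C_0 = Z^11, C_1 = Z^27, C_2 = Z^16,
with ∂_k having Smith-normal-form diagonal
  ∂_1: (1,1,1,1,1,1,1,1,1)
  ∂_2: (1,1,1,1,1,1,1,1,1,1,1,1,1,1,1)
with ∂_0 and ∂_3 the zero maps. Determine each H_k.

H_0: b_0 = 11 − 0 − 9 = 2; torsion from ∂_1 factors > 1: none. So H_0 ≅ Z^2.
H_1: b_1 = 27 − 9 − 15 = 3; torsion from ∂_2 factors > 1: none. So H_1 ≅ Z^3.
H_2: b_2 = 16 − 15 − 0 = 1; torsion from ∂_3 factors > 1: none. So H_2 ≅ Z.

H_0 ≅ Z^2,  H_1 ≅ Z^3,  H_2 ≅ Z.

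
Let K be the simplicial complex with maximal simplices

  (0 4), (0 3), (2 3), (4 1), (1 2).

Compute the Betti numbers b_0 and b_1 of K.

Take the total order 0 < 1 < 2 < 3 < 4 on the vertex set. Then K (dimension 1) consists of the simplices:

  0-simplices (5): [0], [1], [2], [3], [4]
  1-simplices (5): [0,3], [0,4], [1,2], [1,4], [2,3]

so the chain groups are C_0 ≅ Z^5, C_1 ≅ Z^5.

Boundary ∂_1: C_1 → C_0 is given by ∂[p,q] = [q] − [p].
As a 5×5 matrix over Z this has rank 4, with invariant factors (1,1,1,1).

From H_k ≅ ker(∂_k) / im(∂_{k+1}) we obtain:

  H_0: rank C_0 − rank ∂_1 = 5 − 4 = 1, and the invariant factors of ∂_1 are all 1, so H_0 = Z.
  H_1: rank ker ∂_1 − rank ∂_2 = (5 − 4) − 0 = 1, and there is no ∂_2, so H_1 = Z.

As a check, the Euler characteristic is 5 − 5 = 0, which agrees with 1 − 1 = 0.
(K is a triangulation of the circle S^1.)

Hence the Betti numbers are b_0 = 1, b_1 = 1.

b_0 = 1, b_1 = 1.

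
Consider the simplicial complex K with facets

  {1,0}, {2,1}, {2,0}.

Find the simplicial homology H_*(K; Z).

H_0 ≅ Z,  H_1 ≅ Z.

Order the vertices as 0 < 1 < 2. Listing each simplex with vertices in this order, K has dimension 1 with simplices:

  0-simplices (3): [0], [1], [2]
  1-simplices (3): [0,1], [0,2], [1,2]

so the chain groups are C_0 ≅ Z^3, C_1 ≅ Z^3.

The boundary map ∂_1: C_1 → C_0 sends each edge [p,q] (with p < q) to q − p.
As a 3×3 matrix over Z this has rank 2, with invariant factors (1,1).

Computing H_k = (kernel of ∂_k) / (image of ∂_{k+1}):

  H_0: rank C_0 − rank ∂_1 = 3 − 2 = 1, and the invariant factors of ∂_1 are all 1, so H_0 = Z.
  H_1: rank ker ∂_1 − rank ∂_2 = (3 − 2) − 0 = 1, and there is no ∂_2, so H_1 = Z.

As a check, the Euler characteristic is 3 − 3 = 0, which agrees with 1 − 1 = 0.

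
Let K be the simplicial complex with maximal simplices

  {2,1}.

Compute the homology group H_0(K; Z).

Fix the vertex order 1 < 2 and write every simplex with vertices in increasing order. Then dim K = 1 and the simplices of K are:

  0-simplices (2): [1], [2]
  1-simplices (1): [1,2]

giving chain groups C_0 ≅ Z^2, C_1 ≅ Z^1.

The boundary map ∂_1: C_1 → C_0 maps an edge to its endpoints' difference, ∂[p,q] = q − p.
As a 2×1 matrix over Z this has rank 1, with invariant factors (1).

From H_k ≅ ker(∂_k) / im(∂_{k+1}) we obtain:

  H_0: rank C_0 − rank ∂_1 = 2 − 1 = 1, and the invariant factors of ∂_1 are all 1, so H_0 ≅ Z.

(K is a triangulation of the 1-simplex.)

H_0 ≅ Z.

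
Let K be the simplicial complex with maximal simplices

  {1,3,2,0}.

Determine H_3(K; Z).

H_3 ≅ 0.

Order the vertices as 0 < 1 < 2 < 3. Listing each simplex with vertices in this order, K has dimension 3 with simplices:

  0-simplices (4): [0], [1], [2], [3]
  1-simplices (6): [0,1], [0,2], [0,3], [1,2], [1,3], [2,3]
  2-simplices (4): [0,1,2], [0,1,3], [0,2,3], [1,2,3]
  3-simplices (1): [0,1,2,3]

Hence C_0 ≅ Z^4, C_1 ≅ Z^6, C_2 ≅ Z^4, C_3 ≅ Z^1.

∂_1: C_1 → C_0 sends each edge [p,q] (with p < q) to q − p.
As a 4×6 matrix over Z this has rank 3, with invariant factors (1,1,1).

The boundary map ∂_2: C_2 → C_1 sends each 2-simplex [p,q,r] to [q,r] − [p,r] + [p,q]. For instance
  ∂[0,1,2] = [1,2] − [0,2] + [0,1],
  ∂[0,1,3] = [1,3] − [0,3] + [0,1].
As a 6×4 matrix over Z this has rank 3, with invariant factors (1,1,1).

Boundary ∂_3: C_3 → C_2 sends each 3-simplex σ to the alternating sum Σ_i (−1)^i (σ with its i-th vertex removed). For instance
  ∂[0,1,2,3] = [1,2,3] − [0,2,3] + [0,1,3] − [0,1,2].
The resulting 4×1 matrix has rank 1, and its Smith normal form has invariant factors (1).

From H_k ≅ ker(∂_k) / im(∂_{k+1}) we obtain:

  H_3: rank ker ∂_3 − rank ∂_4 = (1 − 1) − 0 = 0, and there is no ∂_4, so H_3 ≅ 0.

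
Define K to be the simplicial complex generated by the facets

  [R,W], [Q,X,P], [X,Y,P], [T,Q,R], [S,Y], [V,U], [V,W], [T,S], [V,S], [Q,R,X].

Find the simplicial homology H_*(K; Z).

H_0 = Z,  H_1 = Z^2,  H_2 = 0.

Take the total order P < Q < R < S < T < U < V < W < X < Y on the vertex set. Then K (dimension 2) consists of the simplices:

  0-simplices (10): P, Q, R, S, T, U, V, W, X, Y
  1-simplices (15): PQ, PX, PY, QR, QT, QX, RT, RW, RX, ST, SV, SY, UV, VW, XY
  2-simplices (4): PQX, PXY, QRT, QRX

giving chain groups C_0 ≅ Z^10, C_1 ≅ Z^15, C_2 ≅ Z^4.

The boundary map ∂_1: C_1 → C_0 sends each edge [p,q] (with p < q) to q − p. For instance
  ∂RW = W − R.
The resulting 10×15 matrix has rank 9, and its Smith normal form has invariant factors (1,1,1,1,1,1,1,1,1).

∂_2: C_2 → C_1 acts by ∂[p,q,r] = [q,r] − [p,r] + [p,q]. For instance
  ∂QRX = RX − QX + QR,
  ∂PQX = QX − PX + PQ.
As a 15×4 matrix over Z this has rank 4, with invariant factors (1,1,1,1).

Now H_k = ker ∂_k / im ∂_{k+1}, so:

  H_0: rank C_0 − rank ∂_1 = 10 − 9 = 1, and the invariant factors of ∂_1 are all 1, so H_0 = Z.
  H_1: rank ker ∂_1 − rank ∂_2 = (15 − 9) − 4 = 2, and the invariant factors of ∂_2 are all 1, so H_1 = Z^2.
  H_2: rank ker ∂_2 − rank ∂_3 = (4 − 4) − 0 = 0, and there is no ∂_3, so H_2 = 0.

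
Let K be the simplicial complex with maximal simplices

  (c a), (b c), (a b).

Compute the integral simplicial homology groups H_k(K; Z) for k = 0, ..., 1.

Order the vertices as a < b < c. Listing each simplex with vertices in this order, K has dimension 1 with simplices:

  0-simplices (3): a, b, c
  1-simplices (3): ab, ac, bc

so the chain groups are C_0 ≅ Z^3, C_1 ≅ Z^3.

Boundary ∂_1: C_1 → C_0 maps an edge to its endpoints' difference, ∂[p,q] = q − p. For instance
  ∂bc = c − b.
The 3×3 boundary matrix has rank 2 and Smith normal form diag(1,1).

Now H_k = ker ∂_k / im ∂_{k+1}, so:

  H_0: rank C_0 − rank ∂_1 = 3 − 2 = 1, and the invariant factors of ∂_1 are all 1, so H_0 = Z.
  H_1: rank ker ∂_1 − rank ∂_2 = (3 − 2) − 0 = 1, and there is no ∂_2, so H_1 = Z.

H_0 ≅ Z,  H_1 ≅ Z.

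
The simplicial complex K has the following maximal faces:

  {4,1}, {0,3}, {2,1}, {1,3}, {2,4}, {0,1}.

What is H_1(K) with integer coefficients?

H_1 ≅ Z^2.

Take the total order 0 < 1 < 2 < 3 < 4 on the vertex set. Then K (dimension 1) consists of the simplices:

  0-simplices (5): [0], [1], [2], [3], [4]
  1-simplices (6): [0,1], [0,3], [1,2], [1,3], [1,4], [2,4]

giving chain groups C_0 ≅ Z^5, C_1 ≅ Z^6.

∂_1: C_1 → C_0 is given by ∂[p,q] = [q] − [p]. For instance
  ∂[0,3] = [3] − [0].
This gives a 5×6 integer matrix of rank 4; reducing to Smith normal form yields diagonal entries (1,1,1,1).

From H_k ≅ ker(∂_k) / im(∂_{k+1}) we obtain:

  H_1: rank ker ∂_1 − rank ∂_2 = (6 − 4) − 0 = 2, and there is no ∂_2, so H_1 = Z^2.

(K is a triangulation of a wedge of 2 circles.)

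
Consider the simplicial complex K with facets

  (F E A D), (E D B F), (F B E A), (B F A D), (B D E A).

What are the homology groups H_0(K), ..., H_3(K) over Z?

H_0 = Z,  H_1 = 0,  H_2 = 0,  H_3 = Z.

Take the total order A < B < D < E < F on the vertex set. Then K (dimension 3) consists of the simplices:

  0-simplices (5): A, B, D, E, F
  1-simplices (10): AB, AD, AE, AF, BD, BE, BF, DE, DF, EF
  2-simplices (10): ABD, ABE, ABF, ADE, ADF, AEF, BDE, BDF, BEF, DEF
  3-simplices (5): ABDE, ABDF, ABEF, ADEF, BDEF

giving chain groups C_0 ≅ Z^5, C_1 ≅ Z^10, C_2 ≅ Z^10, C_3 ≅ Z^5.

The boundary map ∂_1: C_1 → C_0 maps an edge to its endpoints' difference, ∂[p,q] = q − p. For instance
  ∂BD = D − B.
The resulting 5×10 matrix has rank 4, and its Smith normal form has invariant factors (1,1,1,1).

The boundary map ∂_2: C_2 → C_1 maps a triangle to the signed sum of its edges. For instance
  ∂ADE = DE − AE + AD,
  ∂BEF = EF − BF + BE.
This gives a 10×10 integer matrix of rank 6; reducing to Smith normal form yields diagonal entries (1,1,1,1,1,1).

∂_3: C_3 → C_2 sends each 3-simplex σ to the alternating sum Σ_i (−1)^i (σ with its i-th vertex removed). For instance
  ∂ABDE = BDE − ADE + ABE − ABD,
  ∂ABDF = BDF − ADF + ABF − ABD.
This gives a 10×5 integer matrix of rank 4; reducing to Smith normal form yields diagonal entries (1,1,1,1).

Now H_k = ker ∂_k / im ∂_{k+1}, so:

  H_0: rank C_0 − rank ∂_1 = 5 − 4 = 1, and the invariant factors of ∂_1 are all 1, so H_0 = Z.
  H_1: rank ker ∂_1 − rank ∂_2 = (10 − 4) − 6 = 0, and the invariant factors of ∂_2 are all 1, so H_1 = 0.
  H_2: rank ker ∂_2 − rank ∂_3 = (10 − 6) − 4 = 0, and the invariant factors of ∂_3 are all 1, so H_2 = 0.
  H_3: rank ker ∂_3 − rank ∂_4 = (5 − 4) − 0 = 1, and there is no ∂_4, so H_3 = Z.

(K is a triangulation of the 3-sphere S^3.)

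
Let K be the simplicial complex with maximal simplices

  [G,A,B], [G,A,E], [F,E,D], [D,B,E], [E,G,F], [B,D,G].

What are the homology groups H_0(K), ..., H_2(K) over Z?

We work with the vertex ordering A < B < D < E < F < G. The simplices of K, each written with vertices in increasing order, are:

  0-simplices (6): A, B, D, E, F, G
  1-simplices (12): AB, AE, AG, BD, BE, BG, DE, DF, DG, EF, EG, FG
  2-simplices (6): ABG, AEG, BDE, BDG, DEF, EFG

so the chain groups are C_0 ≅ Z^6, C_1 ≅ Z^12, C_2 ≅ Z^6.

The boundary map ∂_1: C_1 → C_0 sends each edge [p,q] (with p < q) to q − p. For instance
  ∂DG = G − D.
As a 6×12 matrix over Z this has rank 5, with invariant factors (1,1,1,1,1).

∂_2: C_2 → C_1 sends each 2-simplex [p,q,r] to [q,r] − [p,r] + [p,q]. For instance
  ∂AEG = EG − AG + AE,
  ∂ABG = BG − AG + AB.
As a 12×6 matrix over Z this has rank 6, with invariant factors (1,1,1,1,1,1).

Reading off H_k = ker ∂_k / im ∂_{k+1}:

  H_0: rank C_0 − rank ∂_1 = 6 − 5 = 1, and the invariant factors of ∂_1 are all 1, so H_0 = Z.
  H_1: rank ker ∂_1 − rank ∂_2 = (12 − 5) − 6 = 1, and the invariant factors of ∂_2 are all 1, so H_1 = Z.
  H_2: rank ker ∂_2 − rank ∂_3 = (6 − 6) − 0 = 0, and there is no ∂_3, so H_2 = 0.

As a check, the Euler characteristic is 6 − 12 + 6 = 0, which agrees with 1 − 1 + 0 = 0.
(K is a triangulation of the cylinder S^1 x I.)

H_0 ≅ Z,  H_1 ≅ Z,  H_2 = 0.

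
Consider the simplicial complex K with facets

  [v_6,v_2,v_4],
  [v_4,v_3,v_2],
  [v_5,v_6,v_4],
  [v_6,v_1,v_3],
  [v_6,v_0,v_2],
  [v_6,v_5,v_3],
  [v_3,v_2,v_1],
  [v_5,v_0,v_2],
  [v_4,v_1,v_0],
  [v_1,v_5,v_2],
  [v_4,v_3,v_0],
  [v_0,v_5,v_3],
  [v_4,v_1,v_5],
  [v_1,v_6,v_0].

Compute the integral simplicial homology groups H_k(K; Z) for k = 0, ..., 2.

H_0 = Z,  H_1 = Z^2,  H_2 = Z.

Take the total order v_0 < v_1 < v_2 < v_3 < v_4 < v_5 < v_6 on the vertex set. Then K (dimension 2) consists of the simplices:

  0-simplices (7): [v_0], [v_1], [v_2], [v_3], [v_4], [v_5], [v_6]
  1-simplices (21): (21 of them)
  2-simplices (14): (14 of them)

Hence C_0 ≅ Z^7, C_1 ≅ Z^21, C_2 ≅ Z^14.

∂_1: C_1 → C_0 is given by ∂[p,q] = [q] − [p]. For instance
  ∂[v_1,v_3] = [v_3] − [v_1].
This gives a 7×21 integer matrix of rank 6; reducing to Smith normal form yields diagonal entries (1,1,1,1,1,1).

The boundary map ∂_2: C_2 → C_1 acts by ∂[p,q,r] = [q,r] − [p,r] + [p,q]. For instance
  ∂[v_1,v_4,v_5] = [v_4,v_5] − [v_1,v_5] + [v_1,v_4],
  ∂[v_3,v_5,v_6] = [v_5,v_6] − [v_3,v_6] + [v_3,v_5].
This gives a 21×14 integer matrix of rank 13; reducing to Smith normal form yields diagonal entries (1,1,1,1,1,1,1,1,1,1,1,1,1).

Computing H_k = (kernel of ∂_k) / (image of ∂_{k+1}):

  H_0: rank C_0 − rank ∂_1 = 7 − 6 = 1, and the invariant factors of ∂_1 are all 1, so H_0 = Z.
  H_1: rank ker ∂_1 − rank ∂_2 = (21 − 6) − 13 = 2, and the invariant factors of ∂_2 are all 1, so H_1 = Z^2.
  H_2: rank ker ∂_2 − rank ∂_3 = (14 − 13) − 0 = 1, and there is no ∂_3, so H_2 = Z.

As a check, the Euler characteristic is 7 − 21 + 14 = 0, which agrees with 1 − 2 + 1 = 0.
(K is a triangulation of the torus T^2.)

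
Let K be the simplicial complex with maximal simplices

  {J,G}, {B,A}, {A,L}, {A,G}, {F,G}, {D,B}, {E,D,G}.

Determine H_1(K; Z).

H_1 ≅ Z.

We work with the vertex ordering A < B < D < E < F < G < J < L. The simplices of K, each written with vertices in increasing order, are:

  0-simplices (8): A, B, D, E, F, G, J, L
  1-simplices (9): AB, AG, AL, BD, DE, DG, EG, FG, GJ
  2-simplices (1): DEG

giving chain groups C_0 ≅ Z^8, C_1 ≅ Z^9, C_2 ≅ Z^1.

∂_1: C_1 → C_0 maps an edge to its endpoints' difference, ∂[p,q] = q − p. For instance
  ∂DG = G − D.
The 8×9 boundary matrix has rank 7 and Smith normal form diag(1,1,1,1,1,1,1).

Boundary ∂_2: C_2 → C_1 maps a triangle to the signed sum of its edges. For instance
  ∂DEG = EG − DG + DE.
This gives a 9×1 integer matrix of rank 1; reducing to Smith normal form yields diagonal entries (1).

From H_k ≅ ker(∂_k) / im(∂_{k+1}) we obtain:

  H_1: rank ker ∂_1 − rank ∂_2 = (9 − 7) − 1 = 1, and the invariant factors of ∂_2 are all 1, so H_1 ≅ Z.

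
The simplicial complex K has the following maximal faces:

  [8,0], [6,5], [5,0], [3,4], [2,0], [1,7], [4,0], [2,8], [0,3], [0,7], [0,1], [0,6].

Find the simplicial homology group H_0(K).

We work with the vertex ordering 0 < 1 < 2 < 3 < 4 < 5 < 6 < 7 < 8. The simplices of K, each written with vertices in increasing order, are:

  0-simplices (9): [0], [1], [2], [3], [4], [5], [6], [7], [8]
  1-simplices (12): [0,1], [0,2], [0,3], [0,4], [0,5], [0,6], [0,7], [0,8], [1,7], [2,8], [3,4], [5,6]

Hence C_0 ≅ Z^9, C_1 ≅ Z^12.

∂_1: C_1 → C_0 is given by ∂[p,q] = [q] − [p]. For instance
  ∂[0,6] = [6] − [0].
As a 9×12 matrix over Z this has rank 8, with invariant factors (1,1,1,1,1,1,1,1).

Now H_k = ker ∂_k / im ∂_{k+1}, so:

  H_0: rank C_0 − rank ∂_1 = 9 − 8 = 1, and the invariant factors of ∂_1 are all 1, so H_0 ≅ Z.

H_0 ≅ Z.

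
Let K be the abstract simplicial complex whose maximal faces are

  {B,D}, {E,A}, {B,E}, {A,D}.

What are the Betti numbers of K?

Order the vertices as A < B < D < E. Listing each simplex with vertices in this order, K has dimension 1 with simplices:

  0-simplices (4): A, B, D, E
  1-simplices (4): AD, AE, BD, BE

Hence C_0 ≅ Z^4, C_1 ≅ Z^4.

Boundary ∂_1: C_1 → C_0 is given by ∂[p,q] = [q] − [p]. For instance
  ∂BE = E − B.
This gives a 4×4 integer matrix of rank 3; reducing to Smith normal form yields diagonal entries (1,1,1).

Now H_k = ker ∂_k / im ∂_{k+1}, so:

  H_0: rank C_0 − rank ∂_1 = 4 − 3 = 1, and the invariant factors of ∂_1 are all 1, so H_0 = Z.
  H_1: rank ker ∂_1 − rank ∂_2 = (4 − 3) − 0 = 1, and there is no ∂_2, so H_1 = Z.

Hence the Betti numbers are b_0 = 1, b_1 = 1.

b_0 = 1, b_1 = 1.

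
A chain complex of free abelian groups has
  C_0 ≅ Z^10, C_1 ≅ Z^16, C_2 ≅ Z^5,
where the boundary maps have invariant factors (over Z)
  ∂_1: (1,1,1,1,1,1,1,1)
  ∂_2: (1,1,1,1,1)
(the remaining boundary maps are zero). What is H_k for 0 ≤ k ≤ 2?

H_0 ≅ Z^2,  H_1 ≅ Z^3,  H_2 = 0.

H_0: b_0 = 10 − 0 − 8 = 2; torsion from ∂_1 factors > 1: none. So H_0 ≅ Z^2.
H_1: b_1 = 16 − 8 − 5 = 3; torsion from ∂_2 factors > 1: none. So H_1 ≅ Z^3.
H_2: b_2 = 5 − 5 − 0 = 0; torsion from ∂_3 factors > 1: none. So H_2 ≅ 0.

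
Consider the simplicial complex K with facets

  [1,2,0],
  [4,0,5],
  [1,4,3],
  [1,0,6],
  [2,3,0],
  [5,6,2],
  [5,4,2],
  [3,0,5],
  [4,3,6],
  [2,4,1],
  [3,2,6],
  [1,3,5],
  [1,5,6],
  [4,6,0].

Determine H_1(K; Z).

H_1 ≅ Z^2.

K has 7 vertices, 21 edges, 14 triangles.
rank ∂_1 = 6, rank ∂_2 = 13 ⇒ b_1 = 21 − 6 − 13 = 2; all invariant factors of ∂_2 are 1 so no torsion. So H_1 = Z^2.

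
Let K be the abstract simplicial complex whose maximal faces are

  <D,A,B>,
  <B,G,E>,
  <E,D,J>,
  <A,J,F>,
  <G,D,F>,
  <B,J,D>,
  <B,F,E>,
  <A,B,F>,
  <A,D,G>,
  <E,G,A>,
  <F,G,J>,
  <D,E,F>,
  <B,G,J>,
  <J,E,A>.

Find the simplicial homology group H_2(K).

H_2 ≅ Z.

Order the vertices as A < B < D < E < F < G < J. Listing each simplex with vertices in this order, K has dimension 2 with simplices:

  0-simplices (7): A, B, D, E, F, G, J
  1-simplices (21): AB, AD, AE, AF, AG, AJ, BD, BE, BF, BG, BJ, DE, DF, DG, DJ, EF, EG, EJ, FG, FJ, GJ
  2-simplices (14): ABD, ABF, ADG, AEG, AEJ, AFJ, BDJ, BEF, BEG, BGJ, DEF, DEJ, DFG, FGJ

Hence C_0 ≅ Z^7, C_1 ≅ Z^21, C_2 ≅ Z^14.

Boundary ∂_1: C_1 → C_0 sends each edge [p,q] (with p < q) to q − p. For instance
  ∂DG = G − D.
As a 7×21 matrix over Z this has rank 6, with invariant factors (1,1,1,1,1,1).

Boundary ∂_2: C_2 → C_1 sends each 2-simplex [p,q,r] to [q,r] − [p,r] + [p,q]. For instance
  ∂AFJ = FJ − AJ + AF,
  ∂BEG = EG − BG + BE.
The resulting 21×14 matrix has rank 13, and its Smith normal form has invariant factors (1,1,1,1,1,1,1,1,1,1,1,1,1).

Now H_k = ker ∂_k / im ∂_{k+1}, so:

  H_2: rank ker ∂_2 − rank ∂_3 = (14 − 13) − 0 = 1, and there is no ∂_3, so H_2 ≅ Z.

(K is a triangulation of the torus T^2.)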